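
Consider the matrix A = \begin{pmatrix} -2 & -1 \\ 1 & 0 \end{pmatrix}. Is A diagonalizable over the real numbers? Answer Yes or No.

Characteristic polynomial: p(t) = t^2 + 2t + 1 = (t + 1)^2.
t = -1 has algebraic multiplicity 2; rank(A + 1I) = 1, so geometric multiplicity = 1.
Geometric multiplicity < algebraic multiplicity, so A is not diagonalizable.

No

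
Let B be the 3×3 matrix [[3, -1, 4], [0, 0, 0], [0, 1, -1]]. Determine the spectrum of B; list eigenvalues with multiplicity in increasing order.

-1, 0, 3

Characteristic polynomial: p(r) = r^3 - 2r^2 - 3r = r(r - 3)(r + 1).
Roots (with multiplicity): -1, 0, 3.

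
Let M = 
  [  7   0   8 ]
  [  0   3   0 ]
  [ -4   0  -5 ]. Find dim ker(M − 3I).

2

M − 3I = [[4, 0, 8], [0, 0, 0], [-4, 0, -8]].
This matrix has rank 1, so its null space has dimension 3 − 1 = 2.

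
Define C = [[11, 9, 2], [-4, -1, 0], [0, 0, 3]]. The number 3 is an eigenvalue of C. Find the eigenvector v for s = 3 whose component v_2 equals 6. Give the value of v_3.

-3

C − 3I = [[8, 9, 2], [-4, -4, 0], [0, 0, 0]].
Solving (C − 3I)v = 0 gives the eigenspace spanned by (-6, 6, -3).
With v_2 = 6, v = (-6, 6, -3), so v_3 = -3.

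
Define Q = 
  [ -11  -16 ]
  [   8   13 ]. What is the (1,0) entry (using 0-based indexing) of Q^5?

3368

Characteristic polynomial: λ^2 - 2λ - 15 = (λ - 5)(λ + 3), so the eigenvalues are -3, 5.
λ=-3: eigenvector (2, -1).
λ=5: eigenvector (-1, 1).
P = [[2, -1], [-1, 1]], D = diag(-3, 5), P⁻¹ = [[1, 1], [1, 2]].
Q⁵ = P·diag(-243, 3125)·P⁻¹ = [[-3611, -6736], [3368, 6493]].
The requested entry is 3368.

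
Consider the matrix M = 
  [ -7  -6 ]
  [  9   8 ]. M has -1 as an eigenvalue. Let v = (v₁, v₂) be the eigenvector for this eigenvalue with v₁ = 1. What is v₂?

M + 1I = [[-6, -6], [9, 9]].
Solving (M + 1I)v = 0 gives the eigenspace spanned by (1, -1).
With v₁ = 1, v = (1, -1), so v₂ = -1.

-1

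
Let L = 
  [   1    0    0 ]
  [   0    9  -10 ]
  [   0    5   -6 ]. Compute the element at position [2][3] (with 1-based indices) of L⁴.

Characteristic polynomial: λ^3 - 4λ^2 - λ + 4 = (λ - 4)(λ - 1)(λ + 1), so the eigenvalues are -1, 1, 4.
λ=-1: eigenvector (0, -1, -1).
λ=1: eigenvector (1, 0, 0).
λ=4: eigenvector (0, 2, 1).
P = [[0, 1, 0], [-1, 0, 2], [-1, 0, 1]], D = diag(-1, 1, 4), P⁻¹ = [[0, 1, -2], [1, 0, 0], [0, 1, -1]].
L⁴ = P·diag(1, 1, 256)·P⁻¹ = [[1, 0, 0], [0, 511, -510], [0, 255, -254]].
The requested entry is -510.

-510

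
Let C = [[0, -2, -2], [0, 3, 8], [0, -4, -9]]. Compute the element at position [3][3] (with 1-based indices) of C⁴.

1249

Characteristic polynomial: μ^3 + 6μ^2 + 5μ = μ(μ + 1)(μ + 5), so the eigenvalues are -5, -1, 0.
μ=0: eigenvector (1, 0, 0).
μ=-5: eigenvector (0, 1, -1).
μ=-1: eigenvector (2, 2, -1).
P = [[1, 0, 2], [0, 1, 2], [0, -1, -1]], D = diag(0, -5, -1), P⁻¹ = [[1, -2, -2], [0, -1, -2], [0, 1, 1]].
C⁴ = P·diag(0, 625, 1)·P⁻¹ = [[0, 2, 2], [0, -623, -1248], [0, 624, 1249]].
The requested entry is 1249.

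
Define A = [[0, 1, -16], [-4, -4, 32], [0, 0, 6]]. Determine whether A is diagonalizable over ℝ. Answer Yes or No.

Characteristic polynomial: p(μ) = μ^3 - 2μ^2 - 20μ - 24 = (μ - 6)(μ + 2)^2.
μ = -2 has algebraic multiplicity 2; rank(A + 2I) = 2, so geometric multiplicity = 1.
Geometric multiplicity < algebraic multiplicity, so A is not diagonalizable.

No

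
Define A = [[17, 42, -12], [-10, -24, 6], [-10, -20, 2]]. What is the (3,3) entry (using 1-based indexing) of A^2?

4

Characteristic polynomial: r^3 + 5r^2 - 2r - 24 = (r - 2)(r + 3)(r + 4), so the eigenvalues are -4, -3, 2.
r=2: eigenvector (-2, 1, 1).
r=-3: eigenvector (-3, 2, 2).
r=-4: eigenvector (2, -1, 0).
P = [[-2, -3, 2], [1, 2, -1], [1, 2, 0]], D = diag(2, -3, -4), P⁻¹ = [[-2, -4, 1], [1, 2, 0], [0, -1, 1]].
A² = P·diag(4, 9, 16)·P⁻¹ = [[-11, -54, 24], [10, 36, -12], [10, 20, 4]].
The requested entry is 4.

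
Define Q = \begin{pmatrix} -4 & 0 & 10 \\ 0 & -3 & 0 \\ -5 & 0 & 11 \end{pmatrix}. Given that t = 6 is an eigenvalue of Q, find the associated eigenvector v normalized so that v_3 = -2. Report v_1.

-2

Q − 6I = [[-10, 0, 10], [0, -9, 0], [-5, 0, 5]].
Solving (Q − 6I)v = 0 gives the eigenspace spanned by (-2, 0, -2).
With v_3 = -2, v = (-2, 0, -2), so v_1 = -2.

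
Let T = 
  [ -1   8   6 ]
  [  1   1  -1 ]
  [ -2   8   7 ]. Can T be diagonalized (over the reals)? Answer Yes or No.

Characteristic polynomial: p(μ) = μ^3 - 7μ^2 + 11μ - 5 = (μ - 5)(μ - 1)^2.
μ = 1 has algebraic multiplicity 2; rank(T − 1I) = 2, so geometric multiplicity = 1.
Geometric multiplicity < algebraic multiplicity, so T is not diagonalizable.

No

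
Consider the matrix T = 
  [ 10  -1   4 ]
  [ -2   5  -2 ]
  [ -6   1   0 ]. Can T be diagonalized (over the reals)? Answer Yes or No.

Yes

Characteristic polynomial: p(λ) = λ^3 - 15λ^2 + 74λ - 120 = (λ - 6)(λ - 5)(λ - 4).
All 3 eigenvalues are distinct, so T is diagonalizable.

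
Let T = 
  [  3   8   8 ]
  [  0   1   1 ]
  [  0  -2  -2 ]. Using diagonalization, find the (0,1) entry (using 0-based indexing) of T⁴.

160

Characteristic polynomial: s^3 - 2s^2 - 3s = s(s - 3)(s + 1), so the eigenvalues are -1, 0, 3.
s=3: eigenvector (1, 0, 0).
s=0: eigenvector (0, 1, -1).
s=-1: eigenvector (-2, -1, 2).
P = [[1, 0, -2], [0, 1, -1], [0, -1, 2]], D = diag(3, 0, -1), P⁻¹ = [[1, 2, 2], [0, 2, 1], [0, 1, 1]].
T⁴ = P·diag(81, 0, 1)·P⁻¹ = [[81, 160, 160], [0, -1, -1], [0, 2, 2]].
The requested entry is 160.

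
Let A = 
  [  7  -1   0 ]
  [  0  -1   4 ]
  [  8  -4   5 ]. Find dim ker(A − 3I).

1

A − 3I = [[4, -1, 0], [0, -4, 4], [8, -4, 2]].
This matrix has rank 2, so its null space has dimension 3 − 2 = 1.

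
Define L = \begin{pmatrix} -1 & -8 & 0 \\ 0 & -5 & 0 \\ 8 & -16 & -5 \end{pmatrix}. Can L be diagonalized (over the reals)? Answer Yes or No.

Characteristic polynomial: p(μ) = μ^3 + 11μ^2 + 35μ + 25 = (μ + 1)(μ + 5)^2.
μ = -5 has algebraic multiplicity 2; rank(L + 5I) = 1, so geometric multiplicity = 2.
Every eigenvalue has geometric = algebraic multiplicity, so L is diagonalizable.

Yes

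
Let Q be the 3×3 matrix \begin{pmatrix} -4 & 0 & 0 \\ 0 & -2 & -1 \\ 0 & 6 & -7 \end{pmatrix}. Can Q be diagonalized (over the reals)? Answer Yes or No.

Characteristic polynomial: p(s) = s^3 + 13s^2 + 56s + 80 = (s + 4)^2(s + 5).
s = -4 has algebraic multiplicity 2; rank(Q + 4I) = 1, so geometric multiplicity = 2.
Every eigenvalue has geometric = algebraic multiplicity, so Q is diagonalizable.

Yes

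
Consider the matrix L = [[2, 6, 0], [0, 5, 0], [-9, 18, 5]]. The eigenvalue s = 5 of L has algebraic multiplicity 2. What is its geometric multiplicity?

L − 5I = [[-3, 6, 0], [0, 0, 0], [-9, 18, 0]].
This matrix has rank 1, so its null space has dimension 3 − 1 = 2.

2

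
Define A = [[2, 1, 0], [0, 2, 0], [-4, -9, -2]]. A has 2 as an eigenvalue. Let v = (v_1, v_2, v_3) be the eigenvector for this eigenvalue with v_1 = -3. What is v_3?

A − 2I = [[0, 1, 0], [0, 0, 0], [-4, -9, -4]].
Solving (A − 2I)v = 0 gives the eigenspace spanned by (-3, 0, 3).
With v_1 = -3, v = (-3, 0, 3), so v_3 = 3.

3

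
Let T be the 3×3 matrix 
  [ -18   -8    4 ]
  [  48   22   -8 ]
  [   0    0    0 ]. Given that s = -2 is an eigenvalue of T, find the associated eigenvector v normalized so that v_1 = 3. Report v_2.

-6

T + 2I = [[-16, -8, 4], [48, 24, -8], [0, 0, 2]].
Solving (T + 2I)v = 0 gives the eigenspace spanned by (3, -6, 0).
With v_1 = 3, v = (3, -6, 0), so v_2 = -6.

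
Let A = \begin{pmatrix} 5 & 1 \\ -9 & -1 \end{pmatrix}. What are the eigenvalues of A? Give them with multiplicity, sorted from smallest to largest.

2, 2

Characteristic polynomial: p(r) = r^2 - 4r + 4 = (r - 2)^2.
Roots (with multiplicity): 2, 2.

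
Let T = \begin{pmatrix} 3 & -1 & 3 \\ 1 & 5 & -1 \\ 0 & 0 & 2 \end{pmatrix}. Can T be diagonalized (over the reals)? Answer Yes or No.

Characteristic polynomial: p(μ) = μ^3 - 10μ^2 + 32μ - 32 = (μ - 4)^2(μ - 2).
μ = 4 has algebraic multiplicity 2; rank(T − 4I) = 2, so geometric multiplicity = 1.
Geometric multiplicity < algebraic multiplicity, so T is not diagonalizable.

No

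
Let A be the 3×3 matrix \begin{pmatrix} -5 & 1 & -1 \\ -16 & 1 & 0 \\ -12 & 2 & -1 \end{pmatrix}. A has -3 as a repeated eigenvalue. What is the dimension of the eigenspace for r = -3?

A + 3I = [[-2, 1, -1], [-16, 4, 0], [-12, 2, 2]].
This matrix has rank 2, so its null space has dimension 3 − 2 = 1.

1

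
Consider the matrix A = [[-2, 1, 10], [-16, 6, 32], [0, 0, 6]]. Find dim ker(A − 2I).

1

A − 2I = [[-4, 1, 10], [-16, 4, 32], [0, 0, 4]].
This matrix has rank 2, so its null space has dimension 3 − 2 = 1.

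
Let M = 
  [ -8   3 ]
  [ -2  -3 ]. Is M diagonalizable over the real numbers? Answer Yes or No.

Yes

Characteristic polynomial: p(μ) = μ^2 + 11μ + 30 = (μ + 5)(μ + 6).
All 2 eigenvalues are distinct, so M is diagonalizable.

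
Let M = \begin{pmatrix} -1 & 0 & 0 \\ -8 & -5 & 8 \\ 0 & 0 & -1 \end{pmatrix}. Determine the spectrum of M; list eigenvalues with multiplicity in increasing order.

-5, -1, -1

Characteristic polynomial: p(r) = r^3 + 7r^2 + 11r + 5 = (r + 1)^2(r + 5).
Roots (with multiplicity): -5, -1, -1.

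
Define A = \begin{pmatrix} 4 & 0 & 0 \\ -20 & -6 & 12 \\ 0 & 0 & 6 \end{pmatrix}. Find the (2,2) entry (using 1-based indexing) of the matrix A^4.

Characteristic polynomial: r^3 - 4r^2 - 36r + 144 = (r - 6)(r - 4)(r + 6), so the eigenvalues are -6, 4, 6.
r=6: eigenvector (0, 1, 1).
r=-6: eigenvector (0, 1, 0).
r=4: eigenvector (1, -2, 0).
P = [[0, 0, 1], [1, 1, -2], [1, 0, 0]], D = diag(6, -6, 4), P⁻¹ = [[0, 0, 1], [2, 1, -1], [1, 0, 0]].
A⁴ = P·diag(1296, 1296, 256)·P⁻¹ = [[256, 0, 0], [2080, 1296, 0], [0, 0, 1296]].
The requested entry is 1296.

1296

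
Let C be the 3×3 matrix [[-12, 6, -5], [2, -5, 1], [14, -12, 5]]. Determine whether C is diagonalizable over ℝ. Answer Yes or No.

No

Characteristic polynomial: p(r) = r^3 + 12r^2 + 45r + 50 = (r + 2)(r + 5)^2.
r = -5 has algebraic multiplicity 2; rank(C + 5I) = 2, so geometric multiplicity = 1.
Geometric multiplicity < algebraic multiplicity, so C is not diagonalizable.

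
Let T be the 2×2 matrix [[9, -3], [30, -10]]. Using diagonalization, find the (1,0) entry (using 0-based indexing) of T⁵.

Characteristic polynomial: r^2 + r = r(r + 1), so the eigenvalues are -1, 0.
r=-1: eigenvector (3, 10).
r=0: eigenvector (1, 3).
P = [[3, 1], [10, 3]], D = diag(-1, 0), P⁻¹ = [[-3, 1], [10, -3]].
T⁵ = P·diag(-1, 0)·P⁻¹ = [[9, -3], [30, -10]].
The requested entry is 30.

30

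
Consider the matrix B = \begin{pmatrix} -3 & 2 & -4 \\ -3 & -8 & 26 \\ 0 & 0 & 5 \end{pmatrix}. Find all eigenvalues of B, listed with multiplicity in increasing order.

Characteristic polynomial: p(λ) = λ^3 + 6λ^2 - 25λ - 150 = (λ - 5)(λ + 5)(λ + 6).
Roots (with multiplicity): -6, -5, 5.

-6, -5, 5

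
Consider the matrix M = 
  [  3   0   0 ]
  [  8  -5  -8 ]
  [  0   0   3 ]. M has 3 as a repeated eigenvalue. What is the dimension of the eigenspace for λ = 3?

2

M − 3I = [[0, 0, 0], [8, -8, -8], [0, 0, 0]].
This matrix has rank 1, so its null space has dimension 3 − 1 = 2.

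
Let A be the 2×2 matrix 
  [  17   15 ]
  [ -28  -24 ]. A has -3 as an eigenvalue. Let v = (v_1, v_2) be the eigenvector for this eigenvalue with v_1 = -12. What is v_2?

16

A + 3I = [[20, 15], [-28, -21]].
Solving (A + 3I)v = 0 gives the eigenspace spanned by (-12, 16).
With v_1 = -12, v = (-12, 16), so v_2 = 16.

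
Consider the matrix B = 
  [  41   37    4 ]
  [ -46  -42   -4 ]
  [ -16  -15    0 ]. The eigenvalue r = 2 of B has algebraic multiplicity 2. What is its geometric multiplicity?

1

B − 2I = [[39, 37, 4], [-46, -44, -4], [-16, -15, -2]].
This matrix has rank 2, so its null space has dimension 3 − 2 = 1.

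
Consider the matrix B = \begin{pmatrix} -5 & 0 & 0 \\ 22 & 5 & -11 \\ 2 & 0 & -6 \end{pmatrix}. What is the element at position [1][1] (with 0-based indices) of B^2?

Characteristic polynomial: μ^3 + 6μ^2 - 25μ - 150 = (μ - 5)(μ + 5)(μ + 6), so the eigenvalues are -6, -5, 5.
μ=-6: eigenvector (0, 1, 1).
μ=5: eigenvector (0, 1, 0).
μ=-5: eigenvector (1, 0, 2).
P = [[0, 0, 1], [1, 1, 0], [1, 0, 2]], D = diag(-6, 5, -5), P⁻¹ = [[-2, 0, 1], [2, 1, -1], [1, 0, 0]].
B² = P·diag(36, 25, 25)·P⁻¹ = [[25, 0, 0], [-22, 25, 11], [-22, 0, 36]].
The requested entry is 25.

25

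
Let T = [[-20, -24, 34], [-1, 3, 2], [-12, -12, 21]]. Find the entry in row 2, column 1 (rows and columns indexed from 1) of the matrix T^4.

-175

Characteristic polynomial: r^3 - 4r^2 - 9r + 36 = (r - 4)(r - 3)(r + 3), so the eigenvalues are -3, 3, 4.
r=4: eigenvector (1, -1, 0).
r=3: eigenvector (-4, 1, -2).
r=-3: eigenvector (2, 0, 1).
P = [[1, -4, 2], [-1, 1, 0], [0, -2, 1]], D = diag(4, 3, -3), P⁻¹ = [[1, 0, -2], [1, 1, -2], [2, 2, -3]].
T⁴ = P·diag(256, 81, 81)·P⁻¹ = [[256, 0, -350], [-175, 81, 350], [0, 0, 81]].
The requested entry is -175.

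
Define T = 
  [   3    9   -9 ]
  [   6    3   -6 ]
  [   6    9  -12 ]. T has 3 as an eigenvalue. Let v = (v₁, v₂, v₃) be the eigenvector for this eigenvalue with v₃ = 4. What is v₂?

4

T − 3I = [[0, 9, -9], [6, 0, -6], [6, 9, -15]].
Solving (T − 3I)v = 0 gives the eigenspace spanned by (4, 4, 4).
With v₃ = 4, v = (4, 4, 4), so v₂ = 4.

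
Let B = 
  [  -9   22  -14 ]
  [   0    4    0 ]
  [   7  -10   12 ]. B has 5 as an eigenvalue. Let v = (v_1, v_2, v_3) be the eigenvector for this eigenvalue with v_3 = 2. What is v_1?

B − 5I = [[-14, 22, -14], [0, -1, 0], [7, -10, 7]].
Solving (B − 5I)v = 0 gives the eigenspace spanned by (-2, 0, 2).
With v_3 = 2, v = (-2, 0, 2), so v_1 = -2.

-2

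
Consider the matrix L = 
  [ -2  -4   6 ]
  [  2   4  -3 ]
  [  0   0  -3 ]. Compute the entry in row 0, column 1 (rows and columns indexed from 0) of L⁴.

-32

Characteristic polynomial: r^3 + r^2 - 6r = r(r - 2)(r + 3), so the eigenvalues are -3, 0, 2.
r=2: eigenvector (1, -1, 0).
r=0: eigenvector (2, -1, 0).
r=-3: eigenvector (-2, 1, 1).
P = [[1, 2, -2], [-1, -1, 1], [0, 0, 1]], D = diag(2, 0, -3), P⁻¹ = [[-1, -2, 0], [1, 1, 1], [0, 0, 1]].
L⁴ = P·diag(16, 0, 81)·P⁻¹ = [[-16, -32, -162], [16, 32, 81], [0, 0, 81]].
The requested entry is -32.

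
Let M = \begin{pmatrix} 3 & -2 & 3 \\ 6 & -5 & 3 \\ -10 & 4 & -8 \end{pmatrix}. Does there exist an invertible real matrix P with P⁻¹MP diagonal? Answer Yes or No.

Yes

Characteristic polynomial: p(λ) = λ^3 + 10λ^2 + 31λ + 30 = (λ + 2)(λ + 3)(λ + 5).
All 3 eigenvalues are distinct, so M is diagonalizable.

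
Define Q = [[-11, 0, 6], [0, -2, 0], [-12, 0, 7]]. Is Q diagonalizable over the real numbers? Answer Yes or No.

Characteristic polynomial: p(t) = t^3 + 6t^2 + 3t - 10 = (t - 1)(t + 2)(t + 5).
All 3 eigenvalues are distinct, so Q is diagonalizable.

Yes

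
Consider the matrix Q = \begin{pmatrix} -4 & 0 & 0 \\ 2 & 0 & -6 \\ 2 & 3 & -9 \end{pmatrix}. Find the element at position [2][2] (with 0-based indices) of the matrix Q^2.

Characteristic polynomial: s^3 + 13s^2 + 54s + 72 = (s + 3)(s + 4)(s + 6), so the eigenvalues are -6, -4, -3.
s=-4: eigenvector (1, 1, 1).
s=-6: eigenvector (0, -1, -1).
s=-3: eigenvector (0, 2, 1).
P = [[1, 0, 0], [1, -1, 2], [1, -1, 1]], D = diag(-4, -6, -3), P⁻¹ = [[1, 0, 0], [1, 1, -2], [0, 1, -1]].
Q² = P·diag(16, 36, 9)·P⁻¹ = [[16, 0, 0], [-20, -18, 54], [-20, -27, 63]].
The requested entry is 63.

63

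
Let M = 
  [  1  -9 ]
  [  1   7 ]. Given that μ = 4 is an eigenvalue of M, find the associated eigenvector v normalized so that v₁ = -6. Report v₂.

2

M − 4I = [[-3, -9], [1, 3]].
Solving (M − 4I)v = 0 gives the eigenspace spanned by (-6, 2).
With v₁ = -6, v = (-6, 2), so v₂ = 2.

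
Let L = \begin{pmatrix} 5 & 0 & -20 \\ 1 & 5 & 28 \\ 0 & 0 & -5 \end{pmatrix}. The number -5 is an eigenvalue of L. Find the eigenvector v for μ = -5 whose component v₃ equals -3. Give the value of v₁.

L + 5I = [[10, 0, -20], [1, 10, 28], [0, 0, 0]].
Solving (L + 5I)v = 0 gives the eigenspace spanned by (-6, 9, -3).
With v₃ = -3, v = (-6, 9, -3), so v₁ = -6.

-6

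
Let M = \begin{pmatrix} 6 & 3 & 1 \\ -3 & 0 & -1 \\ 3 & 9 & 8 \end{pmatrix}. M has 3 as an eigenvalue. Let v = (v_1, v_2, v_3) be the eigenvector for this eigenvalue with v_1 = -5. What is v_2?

M − 3I = [[3, 3, 1], [-3, -3, -1], [3, 9, 5]].
Solving (M − 3I)v = 0 gives the eigenspace spanned by (-5, 10, -15).
With v_1 = -5, v = (-5, 10, -15), so v_2 = 10.

10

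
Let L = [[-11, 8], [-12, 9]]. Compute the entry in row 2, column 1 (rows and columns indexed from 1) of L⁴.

240

Characteristic polynomial: s^2 + 2s - 3 = (s - 1)(s + 3), so the eigenvalues are -3, 1.
s=1: eigenvector (2, 3).
s=-3: eigenvector (1, 1).
P = [[2, 1], [3, 1]], D = diag(1, -3), P⁻¹ = [[-1, 1], [3, -2]].
L⁴ = P·diag(1, 81)·P⁻¹ = [[241, -160], [240, -159]].
The requested entry is 240.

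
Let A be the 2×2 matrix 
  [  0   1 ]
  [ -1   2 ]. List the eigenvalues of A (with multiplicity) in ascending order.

Characteristic polynomial: p(μ) = μ^2 - 2μ + 1 = (μ - 1)^2.
Roots (with multiplicity): 1, 1.

1, 1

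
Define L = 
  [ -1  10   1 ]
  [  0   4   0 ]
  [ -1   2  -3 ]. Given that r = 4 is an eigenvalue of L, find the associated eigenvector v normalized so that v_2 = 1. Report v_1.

L − 4I = [[-5, 10, 1], [0, 0, 0], [-1, 2, -7]].
Solving (L − 4I)v = 0 gives the eigenspace spanned by (2, 1, 0).
With v_2 = 1, v = (2, 1, 0), so v_1 = 2.

2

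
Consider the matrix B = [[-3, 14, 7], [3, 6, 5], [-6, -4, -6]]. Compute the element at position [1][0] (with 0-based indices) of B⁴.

Characteristic polynomial: s^3 + 3s^2 - 16s - 48 = (s - 4)(s + 3)(s + 4), so the eigenvalues are -4, -3, 4.
s=-3: eigenvector (1, 3, -6).
s=-4: eigenvector (0, 1, -2).
s=4: eigenvector (1, 1, -1).
P = [[1, 0, 1], [3, 1, 1], [-6, -2, -1]], D = diag(-3, -4, 4), P⁻¹ = [[1, -2, -1], [-3, 5, 2], [0, 2, 1]].
B⁴ = P·diag(81, 256, 256)·P⁻¹ = [[81, 350, 175], [-525, 1306, 525], [1050, -2100, -794]].
The requested entry is -525.

-525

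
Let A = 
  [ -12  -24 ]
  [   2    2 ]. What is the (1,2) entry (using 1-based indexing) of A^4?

Characteristic polynomial: t^2 + 10t + 24 = (t + 4)(t + 6), so the eigenvalues are -6, -4.
t=-6: eigenvector (4, -1).
t=-4: eigenvector (-3, 1).
P = [[4, -3], [-1, 1]], D = diag(-6, -4), P⁻¹ = [[1, 3], [1, 4]].
A⁴ = P·diag(1296, 256)·P⁻¹ = [[4416, 12480], [-1040, -2864]].
The requested entry is 12480.

12480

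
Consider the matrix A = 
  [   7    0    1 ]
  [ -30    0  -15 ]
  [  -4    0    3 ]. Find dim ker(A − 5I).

A − 5I = [[2, 0, 1], [-30, -5, -15], [-4, 0, -2]].
This matrix has rank 2, so its null space has dimension 3 − 2 = 1.

1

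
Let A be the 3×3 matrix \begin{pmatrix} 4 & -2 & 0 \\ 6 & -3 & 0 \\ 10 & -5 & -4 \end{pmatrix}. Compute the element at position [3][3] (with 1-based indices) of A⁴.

256

Characteristic polynomial: r^3 + 3r^2 - 4r = r(r - 1)(r + 4), so the eigenvalues are -4, 0, 1.
r=0: eigenvector (1, 2, 0).
r=1: eigenvector (-2, -3, -1).
r=-4: eigenvector (0, 0, 1).
P = [[1, -2, 0], [2, -3, 0], [0, -1, 1]], D = diag(0, 1, -4), P⁻¹ = [[-3, 2, 0], [-2, 1, 0], [-2, 1, 1]].
A⁴ = P·diag(0, 1, 256)·P⁻¹ = [[4, -2, 0], [6, -3, 0], [-510, 255, 256]].
The requested entry is 256.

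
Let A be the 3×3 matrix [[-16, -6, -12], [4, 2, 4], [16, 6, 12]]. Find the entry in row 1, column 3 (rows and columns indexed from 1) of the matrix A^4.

480

Characteristic polynomial: λ^3 + 2λ^2 - 8λ = λ(λ - 2)(λ + 4), so the eigenvalues are -4, 0, 2.
λ=2: eigenvector (-1, 1, 1).
λ=-4: eigenvector (1, 0, -1).
λ=0: eigenvector (0, -2, 1).
P = [[-1, 1, 0], [1, 0, -2], [1, -1, 1]], D = diag(2, -4, 0), P⁻¹ = [[2, 1, 2], [3, 1, 2], [1, 0, 1]].
A⁴ = P·diag(16, 256, 0)·P⁻¹ = [[736, 240, 480], [32, 16, 32], [-736, -240, -480]].
The requested entry is 480.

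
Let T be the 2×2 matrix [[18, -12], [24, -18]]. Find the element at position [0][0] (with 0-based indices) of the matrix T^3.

Characteristic polynomial: μ^2 - 36 = (μ - 6)(μ + 6), so the eigenvalues are -6, 6.
μ=-6: eigenvector (1, 2).
μ=6: eigenvector (-1, -1).
P = [[1, -1], [2, -1]], D = diag(-6, 6), P⁻¹ = [[-1, 1], [-2, 1]].
T³ = P·diag(-216, 216)·P⁻¹ = [[648, -432], [864, -648]].
The requested entry is 648.

648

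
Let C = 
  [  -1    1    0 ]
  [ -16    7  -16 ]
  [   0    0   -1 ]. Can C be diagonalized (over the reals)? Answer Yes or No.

Characteristic polynomial: p(r) = r^3 - 5r^2 + 3r + 9 = (r - 3)^2(r + 1).
r = 3 has algebraic multiplicity 2; rank(C − 3I) = 2, so geometric multiplicity = 1.
Geometric multiplicity < algebraic multiplicity, so C is not diagonalizable.

No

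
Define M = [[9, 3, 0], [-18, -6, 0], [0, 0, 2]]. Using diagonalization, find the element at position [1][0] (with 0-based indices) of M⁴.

-486

Characteristic polynomial: r^3 - 5r^2 + 6r = r(r - 3)(r - 2), so the eigenvalues are 0, 2, 3.
r=3: eigenvector (1, -2, 0).
r=0: eigenvector (-1, 3, 0).
r=2: eigenvector (0, 0, 1).
P = [[1, -1, 0], [-2, 3, 0], [0, 0, 1]], D = diag(3, 0, 2), P⁻¹ = [[3, 1, 0], [2, 1, 0], [0, 0, 1]].
M⁴ = P·diag(81, 0, 16)·P⁻¹ = [[243, 81, 0], [-486, -162, 0], [0, 0, 16]].
The requested entry is -486.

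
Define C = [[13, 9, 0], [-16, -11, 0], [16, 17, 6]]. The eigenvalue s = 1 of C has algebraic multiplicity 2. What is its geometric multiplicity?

C − 1I = [[12, 9, 0], [-16, -12, 0], [16, 17, 5]].
This matrix has rank 2, so its null space has dimension 3 − 2 = 1.

1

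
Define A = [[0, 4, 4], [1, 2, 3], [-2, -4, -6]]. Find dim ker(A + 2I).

1

A + 2I = [[2, 4, 4], [1, 4, 3], [-2, -4, -4]].
This matrix has rank 2, so its null space has dimension 3 − 2 = 1.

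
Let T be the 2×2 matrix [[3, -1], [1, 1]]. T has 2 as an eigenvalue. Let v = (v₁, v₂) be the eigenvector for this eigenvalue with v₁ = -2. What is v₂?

T − 2I = [[1, -1], [1, -1]].
Solving (T − 2I)v = 0 gives the eigenspace spanned by (-2, -2).
With v₁ = -2, v = (-2, -2), so v₂ = -2.

-2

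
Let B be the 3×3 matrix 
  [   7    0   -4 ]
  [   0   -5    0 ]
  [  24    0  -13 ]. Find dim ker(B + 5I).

B + 5I = [[12, 0, -4], [0, 0, 0], [24, 0, -8]].
This matrix has rank 1, so its null space has dimension 3 − 1 = 2.

2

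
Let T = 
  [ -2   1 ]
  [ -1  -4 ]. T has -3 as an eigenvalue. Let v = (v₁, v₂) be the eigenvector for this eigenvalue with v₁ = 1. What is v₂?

-1

T + 3I = [[1, 1], [-1, -1]].
Solving (T + 3I)v = 0 gives the eigenspace spanned by (1, -1).
With v₁ = 1, v = (1, -1), so v₂ = -1.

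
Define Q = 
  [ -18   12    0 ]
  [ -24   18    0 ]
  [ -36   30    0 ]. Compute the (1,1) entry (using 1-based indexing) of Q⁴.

Characteristic polynomial: r^3 - 36r = r(r - 6)(r + 6), so the eigenvalues are -6, 0, 6.
r=-6: eigenvector (1, 1, 1).
r=0: eigenvector (0, 0, 1).
r=6: eigenvector (1, 2, 4).
P = [[1, 0, 1], [1, 0, 2], [1, 1, 4]], D = diag(-6, 0, 6), P⁻¹ = [[2, -1, 0], [2, -3, 1], [-1, 1, 0]].
Q⁴ = P·diag(1296, 0, 1296)·P⁻¹ = [[1296, 0, 0], [0, 1296, 0], [-2592, 3888, 0]].
The requested entry is 1296.

1296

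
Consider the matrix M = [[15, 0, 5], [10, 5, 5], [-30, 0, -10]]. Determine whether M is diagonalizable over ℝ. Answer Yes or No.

Yes

Characteristic polynomial: p(s) = s^3 - 10s^2 + 25s = s(s - 5)^2.
s = 5 has algebraic multiplicity 2; rank(M − 5I) = 1, so geometric multiplicity = 2.
Every eigenvalue has geometric = algebraic multiplicity, so M is diagonalizable.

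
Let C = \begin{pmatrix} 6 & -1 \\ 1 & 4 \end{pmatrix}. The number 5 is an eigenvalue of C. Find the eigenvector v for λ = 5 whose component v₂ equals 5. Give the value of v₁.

C − 5I = [[1, -1], [1, -1]].
Solving (C − 5I)v = 0 gives the eigenspace spanned by (5, 5).
With v₂ = 5, v = (5, 5), so v₁ = 5.

5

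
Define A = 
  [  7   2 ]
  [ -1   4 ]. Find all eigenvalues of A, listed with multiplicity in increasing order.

5, 6

Characteristic polynomial: p(λ) = λ^2 - 11λ + 30 = (λ - 6)(λ - 5).
Roots (with multiplicity): 5, 6.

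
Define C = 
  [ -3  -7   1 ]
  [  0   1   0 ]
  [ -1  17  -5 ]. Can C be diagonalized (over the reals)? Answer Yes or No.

No

Characteristic polynomial: p(r) = r^3 + 7r^2 + 8r - 16 = (r - 1)(r + 4)^2.
r = -4 has algebraic multiplicity 2; rank(C + 4I) = 2, so geometric multiplicity = 1.
Geometric multiplicity < algebraic multiplicity, so C is not diagonalizable.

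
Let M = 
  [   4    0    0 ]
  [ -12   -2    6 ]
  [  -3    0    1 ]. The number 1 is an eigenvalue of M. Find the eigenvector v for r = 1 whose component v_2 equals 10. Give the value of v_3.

M − 1I = [[3, 0, 0], [-12, -3, 6], [-3, 0, 0]].
Solving (M − 1I)v = 0 gives the eigenspace spanned by (0, 10, 5).
With v_2 = 10, v = (0, 10, 5), so v_3 = 5.

5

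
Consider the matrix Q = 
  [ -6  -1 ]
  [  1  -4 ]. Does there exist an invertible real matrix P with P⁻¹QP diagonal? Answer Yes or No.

No

Characteristic polynomial: p(μ) = μ^2 + 10μ + 25 = (μ + 5)^2.
μ = -5 has algebraic multiplicity 2; rank(Q + 5I) = 1, so geometric multiplicity = 1.
Geometric multiplicity < algebraic multiplicity, so Q is not diagonalizable.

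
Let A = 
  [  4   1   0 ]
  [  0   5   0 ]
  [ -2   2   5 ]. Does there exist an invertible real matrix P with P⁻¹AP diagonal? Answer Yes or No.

Characteristic polynomial: p(s) = s^3 - 14s^2 + 65s - 100 = (s - 5)^2(s - 4).
s = 5 has algebraic multiplicity 2; rank(A − 5I) = 1, so geometric multiplicity = 2.
Every eigenvalue has geometric = algebraic multiplicity, so A is diagonalizable.

Yes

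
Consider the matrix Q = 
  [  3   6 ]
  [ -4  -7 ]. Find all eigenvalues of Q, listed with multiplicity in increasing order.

Characteristic polynomial: p(λ) = λ^2 + 4λ + 3 = (λ + 1)(λ + 3).
Roots (with multiplicity): -3, -1.

-3, -1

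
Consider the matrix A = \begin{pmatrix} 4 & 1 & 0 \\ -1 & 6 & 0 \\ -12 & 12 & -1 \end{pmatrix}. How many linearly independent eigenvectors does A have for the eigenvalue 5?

A − 5I = [[-1, 1, 0], [-1, 1, 0], [-12, 12, -6]].
This matrix has rank 2, so its null space has dimension 3 − 2 = 1.

1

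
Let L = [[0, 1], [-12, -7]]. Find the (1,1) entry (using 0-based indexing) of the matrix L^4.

781

Characteristic polynomial: r^2 + 7r + 12 = (r + 3)(r + 4), so the eigenvalues are -4, -3.
r=-4: eigenvector (-1, 4).
r=-3: eigenvector (1, -3).
P = [[-1, 1], [4, -3]], D = diag(-4, -3), P⁻¹ = [[3, 1], [4, 1]].
L⁴ = P·diag(256, 81)·P⁻¹ = [[-444, -175], [2100, 781]].
The requested entry is 781.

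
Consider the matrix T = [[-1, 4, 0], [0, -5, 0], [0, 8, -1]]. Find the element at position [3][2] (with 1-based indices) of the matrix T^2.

Characteristic polynomial: r^3 + 7r^2 + 11r + 5 = (r + 1)^2(r + 5), so the eigenvalues are -5, -1, -1.
r=-5: eigenvector (-1, 1, -2).
r=-1: eigenvector (1, 0, 1).
r=-1: eigenvector (2, 0, 3).
P = [[-1, 1, 2], [1, 0, 0], [-2, 1, 3]], D = diag(-5, -1, -1), P⁻¹ = [[0, 1, 0], [3, -1, -2], [-1, 1, 1]].
T² = P·diag(25, 1, 1)·P⁻¹ = [[1, -24, 0], [0, 25, 0], [0, -48, 1]].
The requested entry is -48.

-48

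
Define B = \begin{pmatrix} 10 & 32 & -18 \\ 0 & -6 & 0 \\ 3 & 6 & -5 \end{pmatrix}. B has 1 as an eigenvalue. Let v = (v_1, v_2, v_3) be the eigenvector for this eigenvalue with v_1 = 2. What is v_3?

B − 1I = [[9, 32, -18], [0, -7, 0], [3, 6, -6]].
Solving (B − 1I)v = 0 gives the eigenspace spanned by (2, 0, 1).
With v_1 = 2, v = (2, 0, 1), so v_3 = 1.

1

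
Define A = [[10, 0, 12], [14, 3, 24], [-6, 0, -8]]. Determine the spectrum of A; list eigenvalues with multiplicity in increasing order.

-2, 3, 4

Characteristic polynomial: p(r) = r^3 - 5r^2 - 2r + 24 = (r - 4)(r - 3)(r + 2).
Roots (with multiplicity): -2, 3, 4.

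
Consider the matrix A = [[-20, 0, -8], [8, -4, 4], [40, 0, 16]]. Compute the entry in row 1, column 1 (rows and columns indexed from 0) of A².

16

Characteristic polynomial: λ^3 + 8λ^2 + 16λ = λ(λ + 4)^2, so the eigenvalues are -4, -4, 0.
λ=-4: eigenvector (1, 0, -2).
λ=-4: eigenvector (0, 1, 0).
λ=0: eigenvector (-2, 1, 5).
P = [[1, 0, -2], [0, 1, 1], [-2, 0, 5]], D = diag(-4, -4, 0), P⁻¹ = [[5, 0, 2], [-2, 1, -1], [2, 0, 1]].
A² = P·diag(16, 16, 0)·P⁻¹ = [[80, 0, 32], [-32, 16, -16], [-160, 0, -64]].
The requested entry is 16.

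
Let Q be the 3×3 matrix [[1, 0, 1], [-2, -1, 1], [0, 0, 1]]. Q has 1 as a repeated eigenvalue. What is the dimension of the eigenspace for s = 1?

1

Q − 1I = [[0, 0, 1], [-2, -2, 1], [0, 0, 0]].
This matrix has rank 2, so its null space has dimension 3 − 2 = 1.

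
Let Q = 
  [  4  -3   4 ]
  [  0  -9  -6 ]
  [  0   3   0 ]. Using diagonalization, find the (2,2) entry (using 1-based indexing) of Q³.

Characteristic polynomial: r^3 + 5r^2 - 18r - 72 = (r - 4)(r + 3)(r + 6), so the eigenvalues are -6, -3, 4.
r=4: eigenvector (1, 0, 0).
r=-6: eigenvector (1, 2, -1).
r=-3: eigenvector (-1, -1, 1).
P = [[1, 1, -1], [0, 2, -1], [0, -1, 1]], D = diag(4, -6, -3), P⁻¹ = [[1, 0, 1], [0, 1, 1], [0, 1, 2]].
Q³ = P·diag(64, -216, -27)·P⁻¹ = [[64, -189, -98], [0, -405, -378], [0, 189, 162]].
The requested entry is -405.

-405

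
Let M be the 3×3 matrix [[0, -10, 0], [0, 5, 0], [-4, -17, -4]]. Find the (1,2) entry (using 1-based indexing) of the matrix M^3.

Characteristic polynomial: λ^3 - λ^2 - 20λ = λ(λ - 5)(λ + 4), so the eigenvalues are -4, 0, 5.
λ=5: eigenvector (-2, 1, -1).
λ=0: eigenvector (1, 0, -1).
λ=-4: eigenvector (0, 0, 1).
P = [[-2, 1, 0], [1, 0, 0], [-1, -1, 1]], D = diag(5, 0, -4), P⁻¹ = [[0, 1, 0], [1, 2, 0], [1, 3, 1]].
M³ = P·diag(125, 0, -64)·P⁻¹ = [[0, -250, 0], [0, 125, 0], [-64, -317, -64]].
The requested entry is -250.

-250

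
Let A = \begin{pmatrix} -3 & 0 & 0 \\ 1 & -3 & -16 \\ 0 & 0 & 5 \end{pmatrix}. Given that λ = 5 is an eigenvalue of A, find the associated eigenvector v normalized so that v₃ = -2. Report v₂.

4

A − 5I = [[-8, 0, 0], [1, -8, -16], [0, 0, 0]].
Solving (A − 5I)v = 0 gives the eigenspace spanned by (0, 4, -2).
With v₃ = -2, v = (0, 4, -2), so v₂ = 4.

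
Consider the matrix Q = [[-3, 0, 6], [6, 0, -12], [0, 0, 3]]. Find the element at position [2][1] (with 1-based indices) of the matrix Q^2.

Characteristic polynomial: r^3 - 9r = r(r - 3)(r + 3), so the eigenvalues are -3, 0, 3.
r=-3: eigenvector (1, -2, 0).
r=0: eigenvector (0, 1, 0).
r=3: eigenvector (1, -2, 1).
P = [[1, 0, 1], [-2, 1, -2], [0, 0, 1]], D = diag(-3, 0, 3), P⁻¹ = [[1, 0, -1], [2, 1, 0], [0, 0, 1]].
Q² = P·diag(9, 0, 9)·P⁻¹ = [[9, 0, 0], [-18, 0, 0], [0, 0, 9]].
The requested entry is -18.

-18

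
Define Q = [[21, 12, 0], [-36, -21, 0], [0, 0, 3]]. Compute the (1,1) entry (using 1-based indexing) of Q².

9

Characteristic polynomial: r^3 - 3r^2 - 9r + 27 = (r - 3)^2(r + 3), so the eigenvalues are -3, 3, 3.
r=-3: eigenvector (1, -2, 0).
r=3: eigenvector (2, -3, 0).
r=3: eigenvector (0, 0, 1).
P = [[1, 2, 0], [-2, -3, 0], [0, 0, 1]], D = diag(-3, 3, 3), P⁻¹ = [[-3, -2, 0], [2, 1, 0], [0, 0, 1]].
Q² = P·diag(9, 9, 9)·P⁻¹ = [[9, 0, 0], [0, 9, 0], [0, 0, 9]].
The requested entry is 9.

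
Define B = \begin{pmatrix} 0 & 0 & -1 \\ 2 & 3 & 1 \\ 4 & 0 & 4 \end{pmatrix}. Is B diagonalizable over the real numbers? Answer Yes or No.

No

Characteristic polynomial: p(s) = s^3 - 7s^2 + 16s - 12 = (s - 3)(s - 2)^2.
s = 2 has algebraic multiplicity 2; rank(B − 2I) = 2, so geometric multiplicity = 1.
Geometric multiplicity < algebraic multiplicity, so B is not diagonalizable.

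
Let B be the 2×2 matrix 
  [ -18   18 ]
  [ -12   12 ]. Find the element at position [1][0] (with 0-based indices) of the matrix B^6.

Characteristic polynomial: r^2 + 6r = r(r + 6), so the eigenvalues are -6, 0.
r=-6: eigenvector (-3, -2).
r=0: eigenvector (1, 1).
P = [[-3, 1], [-2, 1]], D = diag(-6, 0), P⁻¹ = [[-1, 1], [-2, 3]].
B⁶ = P·diag(46656, 0)·P⁻¹ = [[139968, -139968], [93312, -93312]].
The requested entry is 93312.

93312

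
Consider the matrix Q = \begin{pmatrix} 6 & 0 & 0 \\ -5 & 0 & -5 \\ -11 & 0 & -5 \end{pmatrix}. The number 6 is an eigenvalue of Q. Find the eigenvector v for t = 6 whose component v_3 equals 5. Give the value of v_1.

Q − 6I = [[0, 0, 0], [-5, -6, -5], [-11, 0, -11]].
Solving (Q − 6I)v = 0 gives the eigenspace spanned by (-5, 0, 5).
With v_3 = 5, v = (-5, 0, 5), so v_1 = -5.

-5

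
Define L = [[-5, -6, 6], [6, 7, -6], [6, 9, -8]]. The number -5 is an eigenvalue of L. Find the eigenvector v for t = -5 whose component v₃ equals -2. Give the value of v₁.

2

L + 5I = [[0, -6, 6], [6, 12, -6], [6, 9, -3]].
Solving (L + 5I)v = 0 gives the eigenspace spanned by (2, -2, -2).
With v₃ = -2, v = (2, -2, -2), so v₁ = 2.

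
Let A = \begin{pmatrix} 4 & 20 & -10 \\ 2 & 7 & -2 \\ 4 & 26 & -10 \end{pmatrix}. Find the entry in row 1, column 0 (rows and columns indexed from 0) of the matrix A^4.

Characteristic polynomial: s^3 - s^2 - 30s + 72 = (s - 4)(s - 3)(s + 6), so the eigenvalues are -6, 3, 4.
s=4: eigenvector (1, 2, 4).
s=-6: eigenvector (1, 0, 1).
s=3: eigenvector (0, 1, 2).
P = [[1, 1, 0], [2, 0, 1], [4, 1, 2]], D = diag(4, -6, 3), P⁻¹ = [[1, 2, -1], [0, -2, 1], [-2, -3, 2]].
A⁴ = P·diag(256, 1296, 81)·P⁻¹ = [[256, -2080, 1040], [350, 781, -350], [700, -1030, 596]].
The requested entry is 350.

350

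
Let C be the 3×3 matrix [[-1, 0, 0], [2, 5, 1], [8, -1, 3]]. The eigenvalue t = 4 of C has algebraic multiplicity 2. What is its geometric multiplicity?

1

C − 4I = [[-5, 0, 0], [2, 1, 1], [8, -1, -1]].
This matrix has rank 2, so its null space has dimension 3 − 2 = 1.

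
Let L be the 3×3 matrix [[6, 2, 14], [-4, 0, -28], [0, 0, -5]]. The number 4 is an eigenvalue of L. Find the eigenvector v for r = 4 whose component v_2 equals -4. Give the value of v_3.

0

L − 4I = [[2, 2, 14], [-4, -4, -28], [0, 0, -9]].
Solving (L − 4I)v = 0 gives the eigenspace spanned by (4, -4, 0).
With v_2 = -4, v = (4, -4, 0), so v_3 = 0.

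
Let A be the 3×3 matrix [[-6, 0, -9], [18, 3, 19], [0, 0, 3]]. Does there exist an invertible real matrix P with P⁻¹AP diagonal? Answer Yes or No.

No

Characteristic polynomial: p(t) = t^3 - 27t + 54 = (t - 3)^2(t + 6).
t = 3 has algebraic multiplicity 2; rank(A − 3I) = 2, so geometric multiplicity = 1.
Geometric multiplicity < algebraic multiplicity, so A is not diagonalizable.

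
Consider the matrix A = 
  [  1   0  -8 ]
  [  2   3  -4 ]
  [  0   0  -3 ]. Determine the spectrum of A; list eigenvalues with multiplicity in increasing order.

-3, 1, 3

Characteristic polynomial: p(μ) = μ^3 - μ^2 - 9μ + 9 = (μ - 3)(μ - 1)(μ + 3).
Roots (with multiplicity): -3, 1, 3.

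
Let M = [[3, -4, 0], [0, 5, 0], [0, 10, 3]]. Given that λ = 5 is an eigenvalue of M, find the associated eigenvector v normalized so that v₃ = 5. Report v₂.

1

M − 5I = [[-2, -4, 0], [0, 0, 0], [0, 10, -2]].
Solving (M − 5I)v = 0 gives the eigenspace spanned by (-2, 1, 5).
With v₃ = 5, v = (-2, 1, 5), so v₂ = 1.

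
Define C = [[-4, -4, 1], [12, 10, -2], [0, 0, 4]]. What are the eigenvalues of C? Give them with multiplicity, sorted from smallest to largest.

Characteristic polynomial: p(μ) = μ^3 - 10μ^2 + 32μ - 32 = (μ - 4)^2(μ - 2).
Roots (with multiplicity): 2, 4, 4.

2, 4, 4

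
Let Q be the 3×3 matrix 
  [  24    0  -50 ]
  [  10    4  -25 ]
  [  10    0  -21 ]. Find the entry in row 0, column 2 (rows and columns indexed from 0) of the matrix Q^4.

-2550

Characteristic polynomial: t^3 - 7t^2 + 8t + 16 = (t - 4)^2(t + 1), so the eigenvalues are -1, 4, 4.
t=4: eigenvector (0, 1, 0).
t=4: eigenvector (5, 0, 2).
t=-1: eigenvector (2, 1, 1).
P = [[0, 5, 2], [1, 0, 1], [0, 2, 1]], D = diag(4, 4, -1), P⁻¹ = [[2, 1, -5], [1, 0, -2], [-2, 0, 5]].
Q⁴ = P·diag(256, 256, 1)·P⁻¹ = [[1276, 0, -2550], [510, 256, -1275], [510, 0, -1019]].
The requested entry is -2550.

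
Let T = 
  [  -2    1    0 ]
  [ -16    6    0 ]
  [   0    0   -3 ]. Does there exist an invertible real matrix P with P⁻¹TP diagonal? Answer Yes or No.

No

Characteristic polynomial: p(μ) = μ^3 - μ^2 - 8μ + 12 = (μ - 2)^2(μ + 3).
μ = 2 has algebraic multiplicity 2; rank(T − 2I) = 2, so geometric multiplicity = 1.
Geometric multiplicity < algebraic multiplicity, so T is not diagonalizable.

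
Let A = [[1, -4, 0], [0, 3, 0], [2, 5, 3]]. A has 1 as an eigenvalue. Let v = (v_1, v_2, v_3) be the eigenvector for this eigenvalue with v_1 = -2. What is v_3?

2

A − 1I = [[0, -4, 0], [0, 2, 0], [2, 5, 2]].
Solving (A − 1I)v = 0 gives the eigenspace spanned by (-2, 0, 2).
With v_1 = -2, v = (-2, 0, 2), so v_3 = 2.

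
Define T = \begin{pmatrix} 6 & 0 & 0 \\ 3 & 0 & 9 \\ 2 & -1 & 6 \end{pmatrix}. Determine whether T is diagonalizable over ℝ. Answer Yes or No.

No

Characteristic polynomial: p(r) = r^3 - 12r^2 + 45r - 54 = (r - 6)(r - 3)^2.
r = 3 has algebraic multiplicity 2; rank(T − 3I) = 2, so geometric multiplicity = 1.
Geometric multiplicity < algebraic multiplicity, so T is not diagonalizable.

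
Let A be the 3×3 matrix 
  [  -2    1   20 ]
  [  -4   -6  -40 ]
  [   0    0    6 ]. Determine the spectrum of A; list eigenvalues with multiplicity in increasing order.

-4, -4, 6

Characteristic polynomial: p(μ) = μ^3 + 2μ^2 - 32μ - 96 = (μ - 6)(μ + 4)^2.
Roots (with multiplicity): -4, -4, 6.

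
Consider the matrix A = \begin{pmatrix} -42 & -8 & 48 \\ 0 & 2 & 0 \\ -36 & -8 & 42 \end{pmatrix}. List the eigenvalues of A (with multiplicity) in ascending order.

Characteristic polynomial: p(r) = r^3 - 2r^2 - 36r + 72 = (r - 6)(r - 2)(r + 6).
Roots (with multiplicity): -6, 2, 6.

-6, 2, 6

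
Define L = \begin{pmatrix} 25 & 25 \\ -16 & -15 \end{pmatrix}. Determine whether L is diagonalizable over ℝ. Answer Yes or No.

No

Characteristic polynomial: p(r) = r^2 - 10r + 25 = (r - 5)^2.
r = 5 has algebraic multiplicity 2; rank(L − 5I) = 1, so geometric multiplicity = 1.
Geometric multiplicity < algebraic multiplicity, so L is not diagonalizable.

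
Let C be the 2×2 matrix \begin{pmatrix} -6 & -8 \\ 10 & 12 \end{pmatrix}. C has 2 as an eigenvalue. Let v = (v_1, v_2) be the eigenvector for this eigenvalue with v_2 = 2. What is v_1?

-2

C − 2I = [[-8, -8], [10, 10]].
Solving (C − 2I)v = 0 gives the eigenspace spanned by (-2, 2).
With v_2 = 2, v = (-2, 2), so v_1 = -2.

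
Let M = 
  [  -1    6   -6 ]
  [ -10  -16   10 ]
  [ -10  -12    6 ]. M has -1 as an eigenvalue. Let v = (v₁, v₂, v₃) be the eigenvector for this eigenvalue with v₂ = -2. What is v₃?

M + 1I = [[0, 6, -6], [-10, -15, 10], [-10, -12, 7]].
Solving (M + 1I)v = 0 gives the eigenspace spanned by (1, -2, -2).
With v₂ = -2, v = (1, -2, -2), so v₃ = -2.

-2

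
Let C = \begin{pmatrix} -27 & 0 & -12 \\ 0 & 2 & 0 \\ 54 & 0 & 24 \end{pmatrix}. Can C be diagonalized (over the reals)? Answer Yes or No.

Characteristic polynomial: p(t) = t^3 + t^2 - 6t = t(t - 2)(t + 3).
All 3 eigenvalues are distinct, so C is diagonalizable.

Yes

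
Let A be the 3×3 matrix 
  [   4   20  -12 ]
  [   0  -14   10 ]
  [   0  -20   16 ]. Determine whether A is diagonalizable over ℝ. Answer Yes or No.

Yes

Characteristic polynomial: p(s) = s^3 - 6s^2 - 16s + 96 = (s - 6)(s - 4)(s + 4).
All 3 eigenvalues are distinct, so A is diagonalizable.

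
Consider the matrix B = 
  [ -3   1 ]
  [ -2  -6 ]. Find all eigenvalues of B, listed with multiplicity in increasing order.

Characteristic polynomial: p(r) = r^2 + 9r + 20 = (r + 4)(r + 5).
Roots (with multiplicity): -5, -4.

-5, -4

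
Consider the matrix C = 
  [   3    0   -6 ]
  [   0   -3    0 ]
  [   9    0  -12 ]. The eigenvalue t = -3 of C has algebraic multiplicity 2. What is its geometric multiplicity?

C + 3I = [[6, 0, -6], [0, 0, 0], [9, 0, -9]].
This matrix has rank 1, so its null space has dimension 3 − 1 = 2.

2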